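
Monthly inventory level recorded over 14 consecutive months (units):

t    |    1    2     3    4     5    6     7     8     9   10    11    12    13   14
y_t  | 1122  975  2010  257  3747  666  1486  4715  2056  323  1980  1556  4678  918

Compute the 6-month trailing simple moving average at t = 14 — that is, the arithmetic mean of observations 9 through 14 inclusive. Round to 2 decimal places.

Sum of periods 9–14: 2056 + 323 + 1980 + 1556 + 4678 + 918 = 11511
Divide by 6: 11511 / 6 = 1918.50

1918.50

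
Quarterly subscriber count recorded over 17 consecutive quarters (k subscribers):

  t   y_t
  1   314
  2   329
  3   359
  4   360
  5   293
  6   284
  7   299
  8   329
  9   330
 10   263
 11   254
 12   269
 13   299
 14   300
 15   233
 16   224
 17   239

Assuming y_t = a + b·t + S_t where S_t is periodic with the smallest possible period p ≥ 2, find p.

5

First differences y_{t+1} − y_t: 15, 30, 1, -67, -9, 15, 30, 1, -67, -9, 15, 30, …
The difference pattern repeats every 5 terms and not for any smaller step, so p = 5.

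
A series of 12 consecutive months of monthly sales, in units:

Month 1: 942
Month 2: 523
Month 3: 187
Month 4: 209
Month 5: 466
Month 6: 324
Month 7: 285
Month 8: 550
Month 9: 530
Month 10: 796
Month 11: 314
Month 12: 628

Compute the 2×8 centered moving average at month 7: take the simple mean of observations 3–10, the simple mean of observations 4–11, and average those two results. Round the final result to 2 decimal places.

426.31

Sum over 3–10: 187 + 209 + 466 + 324 + 285 + 550 + 530 + 796 = 3347
Sum over 4–11: 209 + 466 + 324 + 285 + 550 + 530 + 796 + 314 = 3474
CMA at t=7 = (3347 + 3474) / (2·8) = 6821 / 16 = 426.31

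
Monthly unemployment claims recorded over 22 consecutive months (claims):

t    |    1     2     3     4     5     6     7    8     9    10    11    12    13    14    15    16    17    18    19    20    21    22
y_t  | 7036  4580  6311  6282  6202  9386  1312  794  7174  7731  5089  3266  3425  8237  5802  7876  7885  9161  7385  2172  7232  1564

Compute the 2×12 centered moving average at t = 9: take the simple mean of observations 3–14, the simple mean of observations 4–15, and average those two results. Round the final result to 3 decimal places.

Sum over 3–14: 6311 + 6282 + 6202 + 9386 + 1312 + 794 + 7174 + 7731 + 5089 + 3266 + 3425 + 8237 = 65209
Sum over 4–15: 6282 + 6202 + 9386 + 1312 + 794 + 7174 + 7731 + 5089 + 3266 + 3425 + 8237 + 5802 = 64700
CMA at t=9 = (65209 + 64700) / (2·12) = 129909 / 24 = 5412.875

5412.875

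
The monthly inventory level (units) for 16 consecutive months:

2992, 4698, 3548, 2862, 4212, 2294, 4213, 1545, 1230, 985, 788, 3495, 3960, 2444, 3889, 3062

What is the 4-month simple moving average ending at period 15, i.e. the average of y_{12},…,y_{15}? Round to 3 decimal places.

3447.000

Sum of periods 12–15: 3495 + 3960 + 2444 + 3889 = 13788
Divide by 4: 13788 / 4 = 3447.000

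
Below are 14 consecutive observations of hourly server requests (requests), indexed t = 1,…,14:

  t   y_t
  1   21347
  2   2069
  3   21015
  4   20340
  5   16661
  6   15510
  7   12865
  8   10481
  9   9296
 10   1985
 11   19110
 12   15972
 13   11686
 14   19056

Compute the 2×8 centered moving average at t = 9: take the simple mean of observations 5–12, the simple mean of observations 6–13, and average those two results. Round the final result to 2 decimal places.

Sum over 5–12: 16661 + 15510 + 12865 + 10481 + 9296 + 1985 + 19110 + 15972 = 101880
Sum over 6–13: 15510 + 12865 + 10481 + 9296 + 1985 + 19110 + 15972 + 11686 = 96905
CMA at t=9 = (101880 + 96905) / (2·8) = 198785 / 16 = 12424.06

12424.06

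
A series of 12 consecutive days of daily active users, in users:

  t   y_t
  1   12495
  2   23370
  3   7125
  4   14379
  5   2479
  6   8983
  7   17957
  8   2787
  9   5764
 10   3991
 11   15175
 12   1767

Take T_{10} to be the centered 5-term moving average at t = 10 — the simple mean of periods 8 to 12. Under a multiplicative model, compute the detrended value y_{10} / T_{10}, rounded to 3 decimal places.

0.677

Trend T_10 = (2787 + 5764 + 3991 + 15175 + 1767) / 5 = 29484/5 = 5896.80000
Ratio to trend: 3991 / 5896.80000 = 0.677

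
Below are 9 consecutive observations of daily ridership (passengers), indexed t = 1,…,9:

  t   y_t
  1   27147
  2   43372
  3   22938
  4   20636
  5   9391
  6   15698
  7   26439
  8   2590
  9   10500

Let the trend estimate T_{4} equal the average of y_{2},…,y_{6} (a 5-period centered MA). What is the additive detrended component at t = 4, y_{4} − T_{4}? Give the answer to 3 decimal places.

Trend T_4 = (43372 + 22938 + 20636 + 9391 + 15698) / 5 = 112035/5 = 22407.00000
Detrended value: 20636 − 22407.00000 = -1771.000

-1771.000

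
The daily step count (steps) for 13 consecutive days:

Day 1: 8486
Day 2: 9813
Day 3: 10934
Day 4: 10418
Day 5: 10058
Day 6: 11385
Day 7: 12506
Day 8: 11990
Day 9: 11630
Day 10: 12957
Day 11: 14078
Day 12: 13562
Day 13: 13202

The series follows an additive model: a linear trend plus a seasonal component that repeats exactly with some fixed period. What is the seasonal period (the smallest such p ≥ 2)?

First differences y_{t+1} − y_t: 1327, 1121, -516, -360, 1327, 1121, -516, -360, 1327, 1121, …
The difference pattern repeats every 4 terms and not for any smaller step, so p = 4.

4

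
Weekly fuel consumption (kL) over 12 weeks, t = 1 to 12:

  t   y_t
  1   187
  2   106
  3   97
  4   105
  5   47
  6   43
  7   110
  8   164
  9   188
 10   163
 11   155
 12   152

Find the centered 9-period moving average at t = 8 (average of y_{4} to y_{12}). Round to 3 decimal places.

125.222

Sum of periods 4–12: 105 + 47 + 43 + 110 + 164 + 188 + 163 + 155 + 152 = 1127
Divide by 9: 1127 / 9 = 125.222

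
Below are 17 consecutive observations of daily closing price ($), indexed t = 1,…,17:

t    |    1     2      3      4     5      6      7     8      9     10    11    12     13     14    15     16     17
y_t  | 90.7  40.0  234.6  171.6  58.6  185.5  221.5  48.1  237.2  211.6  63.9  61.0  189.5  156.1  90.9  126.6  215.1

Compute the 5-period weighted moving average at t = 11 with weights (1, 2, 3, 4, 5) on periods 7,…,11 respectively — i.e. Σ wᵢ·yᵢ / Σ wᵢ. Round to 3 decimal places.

146.347

Weighted sum: 1·221.5 + 2·48.1 + 3·237.2 + 4·211.6 + 5·63.9 = 221.5 + 96.2 + 711.6 + 846.4 + 319.5 = 2195.2
Weight total: 1 + 2 + 3 + 4 + 5 = 15
WMA = 2195.2 / 15 = 146.347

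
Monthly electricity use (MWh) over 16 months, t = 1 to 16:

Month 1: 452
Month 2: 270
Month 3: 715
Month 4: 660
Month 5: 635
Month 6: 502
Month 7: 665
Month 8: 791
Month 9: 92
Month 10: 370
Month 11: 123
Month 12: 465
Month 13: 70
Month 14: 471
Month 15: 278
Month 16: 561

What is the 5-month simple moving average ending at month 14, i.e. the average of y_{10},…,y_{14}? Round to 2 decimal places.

299.80

Sum of periods 10–14: 370 + 123 + 465 + 70 + 471 = 1499
Divide by 5: 1499 / 5 = 299.80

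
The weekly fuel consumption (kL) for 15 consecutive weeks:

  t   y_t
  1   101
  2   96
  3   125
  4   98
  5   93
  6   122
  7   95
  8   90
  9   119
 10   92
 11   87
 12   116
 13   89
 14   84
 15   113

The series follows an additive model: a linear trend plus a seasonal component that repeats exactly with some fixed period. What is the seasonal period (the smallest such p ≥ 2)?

3

First differences y_{t+1} − y_t: -5, 29, -27, -5, 29, -27, -5, 29, …
The difference pattern repeats every 3 terms and not for any smaller step, so p = 3.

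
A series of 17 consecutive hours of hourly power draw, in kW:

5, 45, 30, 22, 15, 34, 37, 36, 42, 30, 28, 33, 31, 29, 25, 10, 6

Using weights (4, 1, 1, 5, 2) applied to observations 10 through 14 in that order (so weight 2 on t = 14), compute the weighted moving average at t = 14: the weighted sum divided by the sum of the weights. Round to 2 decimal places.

Weighted sum: 4·30 + 1·28 + 1·33 + 5·31 + 2·29 = 120 + 28 + 33 + 155 + 58 = 394
Weight total: 4 + 1 + 1 + 5 + 2 = 13
WMA = 394 / 13 = 30.31

30.31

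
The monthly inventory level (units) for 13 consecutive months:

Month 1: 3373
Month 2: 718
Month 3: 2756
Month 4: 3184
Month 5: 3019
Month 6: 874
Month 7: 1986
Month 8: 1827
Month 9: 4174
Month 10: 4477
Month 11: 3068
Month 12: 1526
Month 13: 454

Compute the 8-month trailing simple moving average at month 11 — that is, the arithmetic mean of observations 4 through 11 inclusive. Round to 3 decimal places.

2826.125

Sum of periods 4–11: 3184 + 3019 + 874 + 1986 + 1827 + 4174 + 4477 + 3068 = 22609
Divide by 8: 22609 / 8 = 2826.125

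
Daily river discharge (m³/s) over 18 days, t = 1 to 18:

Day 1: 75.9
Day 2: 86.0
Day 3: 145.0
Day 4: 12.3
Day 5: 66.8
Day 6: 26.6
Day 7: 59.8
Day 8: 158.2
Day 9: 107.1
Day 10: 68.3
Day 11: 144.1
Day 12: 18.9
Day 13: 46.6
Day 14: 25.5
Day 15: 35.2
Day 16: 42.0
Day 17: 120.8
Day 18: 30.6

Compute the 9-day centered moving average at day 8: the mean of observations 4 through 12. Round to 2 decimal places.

73.57

Sum of periods 4–12: 12.3 + 66.8 + 26.6 + 59.8 + 158.2 + 107.1 + 68.3 + 144.1 + 18.9 = 662.1
Divide by 9: 662.1 / 9 = 73.57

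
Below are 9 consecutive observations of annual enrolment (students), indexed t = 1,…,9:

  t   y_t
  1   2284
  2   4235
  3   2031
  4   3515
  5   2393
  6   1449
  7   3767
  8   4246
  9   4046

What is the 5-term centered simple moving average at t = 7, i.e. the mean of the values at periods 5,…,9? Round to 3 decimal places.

3180.200

Sum of periods 5–9: 2393 + 1449 + 3767 + 4246 + 4046 = 15901
Divide by 5: 15901 / 5 = 3180.200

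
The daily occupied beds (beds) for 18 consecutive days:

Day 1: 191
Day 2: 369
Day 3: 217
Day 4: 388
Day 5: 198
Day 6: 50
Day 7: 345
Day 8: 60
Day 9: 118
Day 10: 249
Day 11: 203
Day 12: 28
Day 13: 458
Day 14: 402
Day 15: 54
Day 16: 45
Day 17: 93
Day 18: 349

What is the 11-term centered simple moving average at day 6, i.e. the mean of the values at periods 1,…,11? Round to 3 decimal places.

Sum of periods 1–11: 191 + 369 + 217 + 388 + 198 + 50 + 345 + 60 + 118 + 249 + 203 = 2388
Divide by 11: 2388 / 11 = 217.091

217.091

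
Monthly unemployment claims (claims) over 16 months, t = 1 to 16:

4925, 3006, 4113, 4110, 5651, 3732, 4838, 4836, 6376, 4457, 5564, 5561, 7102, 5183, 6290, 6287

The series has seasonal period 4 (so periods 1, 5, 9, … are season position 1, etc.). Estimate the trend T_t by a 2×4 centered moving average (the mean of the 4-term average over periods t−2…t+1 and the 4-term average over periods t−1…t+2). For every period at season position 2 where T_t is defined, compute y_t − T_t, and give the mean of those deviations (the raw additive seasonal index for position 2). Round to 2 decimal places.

Season position 2 occurs at t = 6, 10, 14 (where T_t is defined).
t=6: T_6 = 4673.5000; y_6 − T_6 = 3732 − 4673.5000 = -941.5000
t=10: T_10 = 5398.8750; y_10 − T_10 = 4457 − 5398.8750 = -941.8750
t=14: T_14 = 6124.7500; y_14 − T_14 = 5183 − 6124.7500 = -941.7500
Mean deviation: (-941.5000 + -941.8750 + -941.7500) / 3 = -941.71

-941.71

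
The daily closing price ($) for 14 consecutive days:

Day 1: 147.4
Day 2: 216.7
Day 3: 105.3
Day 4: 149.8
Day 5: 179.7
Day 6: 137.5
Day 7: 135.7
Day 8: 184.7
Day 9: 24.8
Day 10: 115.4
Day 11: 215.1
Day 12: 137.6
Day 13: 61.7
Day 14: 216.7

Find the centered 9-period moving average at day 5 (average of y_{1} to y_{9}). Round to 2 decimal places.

Sum of periods 1–9: 147.4 + 216.7 + 105.3 + 149.8 + 179.7 + 137.5 + 135.7 + 184.7 + 24.8 = 1281.6
Divide by 9: 1281.6 / 9 = 142.40

142.40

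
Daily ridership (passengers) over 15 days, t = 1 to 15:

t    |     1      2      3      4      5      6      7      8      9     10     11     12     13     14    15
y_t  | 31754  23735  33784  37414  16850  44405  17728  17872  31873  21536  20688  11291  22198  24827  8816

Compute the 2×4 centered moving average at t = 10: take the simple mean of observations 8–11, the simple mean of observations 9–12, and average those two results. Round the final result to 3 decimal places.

Sum over 8–11: 17872 + 31873 + 21536 + 20688 = 91969
Sum over 9–12: 31873 + 21536 + 20688 + 11291 = 85388
CMA at t=10 = (91969 + 85388) / (2·4) = 177357 / 8 = 22169.625

22169.625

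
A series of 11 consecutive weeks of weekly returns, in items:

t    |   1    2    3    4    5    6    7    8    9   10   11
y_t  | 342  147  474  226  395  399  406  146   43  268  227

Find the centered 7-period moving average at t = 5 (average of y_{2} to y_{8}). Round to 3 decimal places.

313.286

Sum of periods 2–8: 147 + 474 + 226 + 395 + 399 + 406 + 146 = 2193
Divide by 7: 2193 / 7 = 313.286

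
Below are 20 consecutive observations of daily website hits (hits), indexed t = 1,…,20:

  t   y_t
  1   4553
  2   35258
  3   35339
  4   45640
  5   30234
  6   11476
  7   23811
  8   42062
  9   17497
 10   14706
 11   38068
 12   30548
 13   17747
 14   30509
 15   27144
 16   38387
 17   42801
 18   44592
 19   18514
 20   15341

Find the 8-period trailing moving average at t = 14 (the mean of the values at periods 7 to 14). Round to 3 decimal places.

Sum of periods 7–14: 23811 + 42062 + 17497 + 14706 + 38068 + 30548 + 17747 + 30509 = 214948
Divide by 8: 214948 / 8 = 26868.500

26868.500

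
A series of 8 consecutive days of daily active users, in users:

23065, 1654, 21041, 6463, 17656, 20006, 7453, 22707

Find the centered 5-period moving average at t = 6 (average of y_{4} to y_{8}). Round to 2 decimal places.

14857.00

Sum of periods 4–8: 6463 + 17656 + 20006 + 7453 + 22707 = 74285
Divide by 5: 74285 / 5 = 14857.00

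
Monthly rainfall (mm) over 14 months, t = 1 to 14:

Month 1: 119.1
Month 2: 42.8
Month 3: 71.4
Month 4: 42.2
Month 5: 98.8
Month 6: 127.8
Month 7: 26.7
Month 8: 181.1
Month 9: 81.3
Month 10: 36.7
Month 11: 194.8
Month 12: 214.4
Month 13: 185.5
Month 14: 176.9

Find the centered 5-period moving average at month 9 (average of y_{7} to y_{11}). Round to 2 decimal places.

Sum of periods 7–11: 26.7 + 181.1 + 81.3 + 36.7 + 194.8 = 520.6
Divide by 5: 520.6 / 5 = 104.12

104.12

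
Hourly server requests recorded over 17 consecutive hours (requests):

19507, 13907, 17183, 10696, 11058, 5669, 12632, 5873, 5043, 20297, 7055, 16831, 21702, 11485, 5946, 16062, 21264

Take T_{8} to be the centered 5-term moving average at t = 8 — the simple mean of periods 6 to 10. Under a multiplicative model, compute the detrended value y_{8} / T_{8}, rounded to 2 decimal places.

Trend T_8 = (5669 + 12632 + 5873 + 5043 + 20297) / 5 = 49514/5 = 9902.8000
Ratio to trend: 5873 / 9902.8000 = 0.59

0.59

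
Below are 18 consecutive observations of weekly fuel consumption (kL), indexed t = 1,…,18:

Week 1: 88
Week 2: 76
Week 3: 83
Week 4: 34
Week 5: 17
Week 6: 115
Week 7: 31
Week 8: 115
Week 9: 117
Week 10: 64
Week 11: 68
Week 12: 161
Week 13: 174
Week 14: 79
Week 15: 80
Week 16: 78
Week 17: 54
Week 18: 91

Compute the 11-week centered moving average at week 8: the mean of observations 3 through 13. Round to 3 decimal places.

Sum of periods 3–13: 83 + 34 + 17 + 115 + 31 + 115 + 117 + 64 + 68 + 161 + 174 = 979
Divide by 11: 979 / 11 = 89.000

89.000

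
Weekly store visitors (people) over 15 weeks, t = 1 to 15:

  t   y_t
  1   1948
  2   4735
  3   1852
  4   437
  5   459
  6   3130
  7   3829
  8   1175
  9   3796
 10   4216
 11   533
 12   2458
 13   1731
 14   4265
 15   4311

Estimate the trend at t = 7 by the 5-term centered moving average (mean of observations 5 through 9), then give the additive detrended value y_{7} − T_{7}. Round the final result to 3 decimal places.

Trend T_7 = (459 + 3130 + 3829 + 1175 + 3796) / 5 = 12389/5 = 2477.80000
Detrended value: 3829 − 2477.80000 = 1351.200

1351.200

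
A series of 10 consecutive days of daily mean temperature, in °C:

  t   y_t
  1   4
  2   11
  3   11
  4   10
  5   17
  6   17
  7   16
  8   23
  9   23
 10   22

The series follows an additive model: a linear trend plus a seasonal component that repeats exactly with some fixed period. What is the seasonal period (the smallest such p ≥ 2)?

3

First differences y_{t+1} − y_t: 7, 0, -1, 7, 0, -1, 7, 0, …
The difference pattern repeats every 3 terms and not for any smaller step, so p = 3.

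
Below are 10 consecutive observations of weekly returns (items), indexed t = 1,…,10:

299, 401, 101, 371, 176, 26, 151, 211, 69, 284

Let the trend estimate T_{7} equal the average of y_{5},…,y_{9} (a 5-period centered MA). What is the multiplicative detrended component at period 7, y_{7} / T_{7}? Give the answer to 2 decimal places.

Trend T_7 = (176 + 26 + 151 + 211 + 69) / 5 = 633/5 = 126.6000
Ratio to trend: 151 / 126.6000 = 1.19

1.19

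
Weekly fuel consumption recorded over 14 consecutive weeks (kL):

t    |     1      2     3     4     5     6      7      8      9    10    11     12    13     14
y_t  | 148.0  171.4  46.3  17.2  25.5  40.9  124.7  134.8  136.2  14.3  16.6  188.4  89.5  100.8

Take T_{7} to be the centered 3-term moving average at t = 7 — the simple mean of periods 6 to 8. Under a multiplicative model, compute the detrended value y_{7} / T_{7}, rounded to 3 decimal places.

Trend T_7 = (40.9 + 124.7 + 134.8) / 3 = 300.4/3 = 100.13333
Ratio to trend: 124.7 / 100.13333 = 1.245

1.245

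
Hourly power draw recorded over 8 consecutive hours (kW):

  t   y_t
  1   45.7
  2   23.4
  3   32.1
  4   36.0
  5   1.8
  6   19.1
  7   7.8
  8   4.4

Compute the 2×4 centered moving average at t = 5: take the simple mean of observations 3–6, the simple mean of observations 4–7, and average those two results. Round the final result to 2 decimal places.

Sum over 3–6: 32.1 + 36.0 + 1.8 + 19.1 = 89.0
Sum over 4–7: 36.0 + 1.8 + 19.1 + 7.8 = 64.7
CMA at t=5 = (89.0 + 64.7) / (2·4) = 153.7 / 8 = 19.21

19.21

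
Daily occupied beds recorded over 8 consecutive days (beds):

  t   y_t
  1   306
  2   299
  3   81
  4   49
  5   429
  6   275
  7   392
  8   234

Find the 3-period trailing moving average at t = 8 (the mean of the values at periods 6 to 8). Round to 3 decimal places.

300.333

Sum of periods 6–8: 275 + 392 + 234 = 901
Divide by 3: 901 / 3 = 300.333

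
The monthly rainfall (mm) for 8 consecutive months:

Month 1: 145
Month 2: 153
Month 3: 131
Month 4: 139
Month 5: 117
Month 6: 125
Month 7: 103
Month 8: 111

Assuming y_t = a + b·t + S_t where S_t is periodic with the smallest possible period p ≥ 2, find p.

2

First differences y_{t+1} − y_t: 8, -22, 8, -22, 8, -22, …
The difference pattern repeats every 2 terms and not for any smaller step, so p = 2.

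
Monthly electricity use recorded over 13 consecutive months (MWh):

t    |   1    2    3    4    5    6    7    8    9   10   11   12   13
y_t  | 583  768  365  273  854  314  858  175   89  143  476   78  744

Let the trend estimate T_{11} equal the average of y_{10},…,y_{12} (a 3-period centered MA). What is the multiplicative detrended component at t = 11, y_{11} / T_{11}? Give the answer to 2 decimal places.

2.05

Trend T_11 = (143 + 476 + 78) / 3 = 697/3 = 232.3333
Ratio to trend: 476 / 232.3333 = 2.05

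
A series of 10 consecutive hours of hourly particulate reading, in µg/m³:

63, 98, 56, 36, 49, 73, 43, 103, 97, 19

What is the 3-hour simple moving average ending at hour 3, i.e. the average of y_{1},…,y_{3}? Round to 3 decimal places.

72.333

Sum of periods 1–3: 63 + 98 + 56 = 217
Divide by 3: 217 / 3 = 72.333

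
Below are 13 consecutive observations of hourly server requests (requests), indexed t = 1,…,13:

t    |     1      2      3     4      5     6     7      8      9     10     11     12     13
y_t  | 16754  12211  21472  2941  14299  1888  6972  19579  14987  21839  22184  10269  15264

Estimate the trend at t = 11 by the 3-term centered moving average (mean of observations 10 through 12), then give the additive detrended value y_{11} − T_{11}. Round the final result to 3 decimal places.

4086.667

Trend T_11 = (21839 + 22184 + 10269) / 3 = 54292/3 = 18097.33333
Detrended value: 22184 − 18097.33333 = 4086.667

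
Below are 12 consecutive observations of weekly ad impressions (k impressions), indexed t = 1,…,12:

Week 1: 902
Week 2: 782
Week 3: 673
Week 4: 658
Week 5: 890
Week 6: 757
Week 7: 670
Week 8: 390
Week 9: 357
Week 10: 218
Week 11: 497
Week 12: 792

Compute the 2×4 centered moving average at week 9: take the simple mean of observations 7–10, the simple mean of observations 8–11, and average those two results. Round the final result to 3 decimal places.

387.125

Sum over 7–10: 670 + 390 + 357 + 218 = 1635
Sum over 8–11: 390 + 357 + 218 + 497 = 1462
CMA at t=9 = (1635 + 1462) / (2·4) = 3097 / 8 = 387.125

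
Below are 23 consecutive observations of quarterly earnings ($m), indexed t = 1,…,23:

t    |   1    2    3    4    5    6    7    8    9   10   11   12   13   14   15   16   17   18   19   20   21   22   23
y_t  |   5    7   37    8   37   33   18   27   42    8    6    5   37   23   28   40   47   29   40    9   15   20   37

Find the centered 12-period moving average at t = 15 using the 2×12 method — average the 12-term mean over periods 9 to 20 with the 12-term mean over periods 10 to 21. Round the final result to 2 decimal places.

Sum over 9–20: 42 + 8 + 6 + 5 + 37 + 23 + 28 + 40 + 47 + 29 + 40 + 9 = 314
Sum over 10–21: 8 + 6 + 5 + 37 + 23 + 28 + 40 + 47 + 29 + 40 + 9 + 15 = 287
CMA at t=15 = (314 + 287) / (2·12) = 601 / 24 = 25.04

25.04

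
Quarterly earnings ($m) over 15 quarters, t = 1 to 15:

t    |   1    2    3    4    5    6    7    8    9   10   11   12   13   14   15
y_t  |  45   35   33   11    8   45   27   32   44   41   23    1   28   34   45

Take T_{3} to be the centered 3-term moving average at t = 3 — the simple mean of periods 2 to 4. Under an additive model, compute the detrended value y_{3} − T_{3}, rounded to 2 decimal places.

Trend T_3 = (35 + 33 + 11) / 3 = 79/3 = 26.3333
Detrended value: 33 − 26.3333 = 6.67

6.67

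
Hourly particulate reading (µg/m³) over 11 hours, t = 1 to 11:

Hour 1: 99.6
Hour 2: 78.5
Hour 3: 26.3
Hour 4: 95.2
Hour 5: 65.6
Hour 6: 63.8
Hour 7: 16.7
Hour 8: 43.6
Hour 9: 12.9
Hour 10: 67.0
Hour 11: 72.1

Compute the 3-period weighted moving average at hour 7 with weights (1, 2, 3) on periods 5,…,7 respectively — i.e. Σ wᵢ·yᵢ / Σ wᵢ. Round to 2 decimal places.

Weighted sum: 1·65.6 + 2·63.8 + 3·16.7 = 65.6 + 127.6 + 50.1 = 243.3
Weight total: 1 + 2 + 3 = 6
WMA = 243.3 / 6 = 40.55

40.55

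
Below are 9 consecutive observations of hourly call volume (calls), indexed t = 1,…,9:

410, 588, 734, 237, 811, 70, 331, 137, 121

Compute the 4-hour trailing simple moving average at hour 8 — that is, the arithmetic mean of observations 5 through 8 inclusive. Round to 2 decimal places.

Sum of periods 5–8: 811 + 70 + 331 + 137 = 1349
Divide by 4: 1349 / 4 = 337.25

337.25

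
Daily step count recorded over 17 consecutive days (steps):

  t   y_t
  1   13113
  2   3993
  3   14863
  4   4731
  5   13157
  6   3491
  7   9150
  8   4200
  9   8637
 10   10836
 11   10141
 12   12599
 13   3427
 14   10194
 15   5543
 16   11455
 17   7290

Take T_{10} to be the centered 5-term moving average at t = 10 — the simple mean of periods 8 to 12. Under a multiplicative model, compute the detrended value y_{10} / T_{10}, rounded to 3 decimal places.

Trend T_10 = (4200 + 8637 + 10836 + 10141 + 12599) / 5 = 46413/5 = 9282.60000
Ratio to trend: 10836 / 9282.60000 = 1.167

1.167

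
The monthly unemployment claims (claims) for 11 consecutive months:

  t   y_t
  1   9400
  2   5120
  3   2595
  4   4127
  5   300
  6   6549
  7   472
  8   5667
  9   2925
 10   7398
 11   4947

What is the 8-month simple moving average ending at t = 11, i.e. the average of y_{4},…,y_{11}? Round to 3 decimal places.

4048.125

Sum of periods 4–11: 4127 + 300 + 6549 + 472 + 5667 + 2925 + 7398 + 4947 = 32385
Divide by 8: 32385 / 8 = 4048.125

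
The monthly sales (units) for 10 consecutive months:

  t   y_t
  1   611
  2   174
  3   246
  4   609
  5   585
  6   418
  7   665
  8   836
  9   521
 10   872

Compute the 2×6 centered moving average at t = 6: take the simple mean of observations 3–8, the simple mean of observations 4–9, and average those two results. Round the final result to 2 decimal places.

582.75

Sum over 3–8: 246 + 609 + 585 + 418 + 665 + 836 = 3359
Sum over 4–9: 609 + 585 + 418 + 665 + 836 + 521 = 3634
CMA at t=6 = (3359 + 3634) / (2·6) = 6993 / 12 = 582.75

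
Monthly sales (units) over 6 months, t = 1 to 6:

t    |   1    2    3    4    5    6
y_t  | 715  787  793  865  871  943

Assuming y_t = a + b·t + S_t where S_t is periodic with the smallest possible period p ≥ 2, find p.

2

First differences y_{t+1} − y_t: 72, 6, 72, 6, 72, …
The difference pattern repeats every 2 terms and not for any smaller step, so p = 2.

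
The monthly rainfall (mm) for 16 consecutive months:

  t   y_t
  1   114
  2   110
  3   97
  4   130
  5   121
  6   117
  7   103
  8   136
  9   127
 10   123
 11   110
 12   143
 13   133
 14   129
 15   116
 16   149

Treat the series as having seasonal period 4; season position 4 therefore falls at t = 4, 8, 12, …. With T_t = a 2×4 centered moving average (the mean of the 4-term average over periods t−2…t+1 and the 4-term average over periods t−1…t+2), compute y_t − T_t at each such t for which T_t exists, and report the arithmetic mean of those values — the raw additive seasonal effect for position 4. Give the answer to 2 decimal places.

Season position 4 occurs at t = 4, 8, 12 (where T_t is defined).
t=4: T_4 = 115.3750; y_4 − T_4 = 130 − 115.3750 = 14.6250
t=8: T_8 = 121.5000; y_8 − T_8 = 136 − 121.5000 = 14.5000
t=12: T_12 = 128.0000; y_12 − T_12 = 143 − 128.0000 = 15.0000
Mean deviation: (14.6250 + 14.5000 + 15.0000) / 3 = 14.71

14.71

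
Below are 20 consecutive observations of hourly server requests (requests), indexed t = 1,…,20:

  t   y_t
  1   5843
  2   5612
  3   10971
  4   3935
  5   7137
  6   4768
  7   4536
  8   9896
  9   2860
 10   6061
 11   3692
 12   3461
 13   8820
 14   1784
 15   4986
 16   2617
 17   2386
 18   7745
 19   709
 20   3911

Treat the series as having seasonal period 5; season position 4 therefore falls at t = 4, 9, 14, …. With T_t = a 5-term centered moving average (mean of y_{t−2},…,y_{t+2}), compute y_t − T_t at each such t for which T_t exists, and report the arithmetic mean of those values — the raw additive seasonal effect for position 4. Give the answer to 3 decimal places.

Season position 4 occurs at t = 4, 9, 14 (where T_t is defined).
t=4: T_4 = 6484.60000; y_4 − T_4 = 3935 − 6484.60000 = -2549.60000
t=9: T_9 = 5409.00000; y_9 − T_9 = 2860 − 5409.00000 = -2549.00000
t=14: T_14 = 4333.60000; y_14 − T_14 = 1784 − 4333.60000 = -2549.60000
Mean deviation: (-2549.60000 + -2549.00000 + -2549.60000) / 3 = -2549.400

-2549.400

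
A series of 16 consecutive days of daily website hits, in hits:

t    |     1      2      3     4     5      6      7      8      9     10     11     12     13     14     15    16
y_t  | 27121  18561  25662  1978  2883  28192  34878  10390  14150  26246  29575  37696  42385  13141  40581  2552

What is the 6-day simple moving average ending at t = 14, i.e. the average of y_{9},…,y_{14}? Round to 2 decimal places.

27198.83

Sum of periods 9–14: 14150 + 26246 + 29575 + 37696 + 42385 + 13141 = 163193
Divide by 6: 163193 / 6 = 27198.83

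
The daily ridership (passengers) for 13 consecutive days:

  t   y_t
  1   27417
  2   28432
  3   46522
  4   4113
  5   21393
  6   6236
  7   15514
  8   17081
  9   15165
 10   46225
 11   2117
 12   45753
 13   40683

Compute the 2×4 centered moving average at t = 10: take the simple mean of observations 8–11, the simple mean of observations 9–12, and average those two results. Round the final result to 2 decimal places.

23731.00

Sum over 8–11: 17081 + 15165 + 46225 + 2117 = 80588
Sum over 9–12: 15165 + 46225 + 2117 + 45753 = 109260
CMA at t=10 = (80588 + 109260) / (2·4) = 189848 / 8 = 23731.00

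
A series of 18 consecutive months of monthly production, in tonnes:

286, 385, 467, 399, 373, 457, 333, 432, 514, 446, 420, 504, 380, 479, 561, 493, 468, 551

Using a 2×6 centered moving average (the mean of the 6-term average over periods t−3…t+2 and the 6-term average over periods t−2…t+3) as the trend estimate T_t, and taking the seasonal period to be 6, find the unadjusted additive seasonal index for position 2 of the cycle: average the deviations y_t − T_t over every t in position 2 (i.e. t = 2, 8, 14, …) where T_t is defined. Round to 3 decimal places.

Season position 2 occurs at t = 8, 14 (where T_t is defined).
t=8: T_8 = 429.75000; y_8 − T_8 = 432 − 429.75000 = 2.25000
t=14: T_14 = 476.83333; y_14 − T_14 = 479 − 476.83333 = 2.16667
Mean deviation: (2.25000 + 2.16667) / 2 = 2.208

2.208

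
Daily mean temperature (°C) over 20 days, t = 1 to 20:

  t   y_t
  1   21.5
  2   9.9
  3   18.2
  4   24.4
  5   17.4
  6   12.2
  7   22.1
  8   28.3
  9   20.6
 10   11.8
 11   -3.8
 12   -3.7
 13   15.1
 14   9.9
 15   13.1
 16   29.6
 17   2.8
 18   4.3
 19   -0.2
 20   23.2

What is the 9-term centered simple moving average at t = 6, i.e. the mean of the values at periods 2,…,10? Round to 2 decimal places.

Sum of periods 2–10: 9.9 + 18.2 + 24.4 + 17.4 + 12.2 + 22.1 + 28.3 + 20.6 + 11.8 = 164.9
Divide by 9: 164.9 / 9 = 18.32

18.32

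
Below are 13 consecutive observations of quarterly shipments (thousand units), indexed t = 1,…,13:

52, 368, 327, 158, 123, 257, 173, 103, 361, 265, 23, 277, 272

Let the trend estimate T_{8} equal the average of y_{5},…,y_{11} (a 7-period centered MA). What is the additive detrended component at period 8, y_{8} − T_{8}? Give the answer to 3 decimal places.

-83.429

Trend T_8 = (123 + 257 + 173 + 103 + 361 + 265 + 23) / 7 = 1305/7 = 186.42857
Detrended value: 103 − 186.42857 = -83.429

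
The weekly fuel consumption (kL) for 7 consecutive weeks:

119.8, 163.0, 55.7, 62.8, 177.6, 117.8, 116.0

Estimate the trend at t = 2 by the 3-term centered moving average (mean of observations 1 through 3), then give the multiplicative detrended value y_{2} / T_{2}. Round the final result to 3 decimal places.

Trend T_2 = (119.8 + 163.0 + 55.7) / 3 = 338.5/3 = 112.83333
Ratio to trend: 163.0 / 112.83333 = 1.445

1.445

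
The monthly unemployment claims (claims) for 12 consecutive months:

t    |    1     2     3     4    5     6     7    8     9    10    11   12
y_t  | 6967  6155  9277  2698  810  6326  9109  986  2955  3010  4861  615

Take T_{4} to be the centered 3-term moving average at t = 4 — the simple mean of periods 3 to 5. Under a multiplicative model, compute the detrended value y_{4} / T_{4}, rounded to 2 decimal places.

Trend T_4 = (9277 + 2698 + 810) / 3 = 12785/3 = 4261.6667
Ratio to trend: 2698 / 4261.6667 = 0.63

0.63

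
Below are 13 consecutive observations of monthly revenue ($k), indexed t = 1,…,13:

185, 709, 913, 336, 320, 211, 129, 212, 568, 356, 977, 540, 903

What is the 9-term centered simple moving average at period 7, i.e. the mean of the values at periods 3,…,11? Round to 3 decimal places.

446.889

Sum of periods 3–11: 913 + 336 + 320 + 211 + 129 + 212 + 568 + 356 + 977 = 4022
Divide by 9: 4022 / 9 = 446.889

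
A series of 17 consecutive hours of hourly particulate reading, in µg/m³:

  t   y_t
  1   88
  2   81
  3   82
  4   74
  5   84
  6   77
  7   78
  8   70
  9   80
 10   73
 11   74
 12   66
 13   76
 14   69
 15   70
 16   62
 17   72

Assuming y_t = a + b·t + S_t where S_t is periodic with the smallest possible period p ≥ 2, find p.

4

First differences y_{t+1} − y_t: -7, 1, -8, 10, -7, 1, -8, 10, -7, 1, …
The difference pattern repeats every 4 terms and not for any smaller step, so p = 4.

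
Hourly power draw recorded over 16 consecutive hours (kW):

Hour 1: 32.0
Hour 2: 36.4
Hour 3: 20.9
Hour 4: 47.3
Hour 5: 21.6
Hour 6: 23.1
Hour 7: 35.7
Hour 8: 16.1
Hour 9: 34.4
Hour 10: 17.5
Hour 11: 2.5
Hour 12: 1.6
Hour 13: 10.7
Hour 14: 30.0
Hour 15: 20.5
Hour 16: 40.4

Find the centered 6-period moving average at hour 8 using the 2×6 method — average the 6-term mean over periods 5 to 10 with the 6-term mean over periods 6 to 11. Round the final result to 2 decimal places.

23.14

Sum over 5–10: 21.6 + 23.1 + 35.7 + 16.1 + 34.4 + 17.5 = 148.4
Sum over 6–11: 23.1 + 35.7 + 16.1 + 34.4 + 17.5 + 2.5 = 129.3
CMA at t=8 = (148.4 + 129.3) / (2·6) = 277.7 / 12 = 23.14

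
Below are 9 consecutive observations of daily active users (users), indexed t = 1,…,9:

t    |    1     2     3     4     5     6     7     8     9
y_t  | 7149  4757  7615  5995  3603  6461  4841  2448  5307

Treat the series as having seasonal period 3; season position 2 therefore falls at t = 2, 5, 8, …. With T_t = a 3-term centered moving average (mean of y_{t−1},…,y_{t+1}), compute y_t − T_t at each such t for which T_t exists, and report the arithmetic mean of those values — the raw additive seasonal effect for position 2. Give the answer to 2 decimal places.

Season position 2 occurs at t = 2, 5, 8 (where T_t is defined).
t=2: T_2 = 6507.0000; y_2 − T_2 = 4757 − 6507.0000 = -1750.0000
t=5: T_5 = 5353.0000; y_5 − T_5 = 3603 − 5353.0000 = -1750.0000
t=8: T_8 = 4198.6667; y_8 − T_8 = 2448 − 4198.6667 = -1750.6667
Mean deviation: (-1750.0000 + -1750.0000 + -1750.6667) / 3 = -1750.22

-1750.22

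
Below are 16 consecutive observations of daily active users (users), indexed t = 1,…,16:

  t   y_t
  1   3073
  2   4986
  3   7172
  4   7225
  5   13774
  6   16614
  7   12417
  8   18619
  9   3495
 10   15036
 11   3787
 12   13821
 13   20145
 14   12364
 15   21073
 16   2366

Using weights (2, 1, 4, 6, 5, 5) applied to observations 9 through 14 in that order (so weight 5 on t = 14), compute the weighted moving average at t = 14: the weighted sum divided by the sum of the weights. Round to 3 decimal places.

Weighted sum: 2·3495 + 1·15036 + 4·3787 + 6·13821 + 5·20145 + 5·12364 = 6990 + 15036 + 15148 + 82926 + 100725 + 61820 = 282645
Weight total: 2 + 1 + 4 + 6 + 5 + 5 = 23
WMA = 282645 / 23 = 12288.913

12288.913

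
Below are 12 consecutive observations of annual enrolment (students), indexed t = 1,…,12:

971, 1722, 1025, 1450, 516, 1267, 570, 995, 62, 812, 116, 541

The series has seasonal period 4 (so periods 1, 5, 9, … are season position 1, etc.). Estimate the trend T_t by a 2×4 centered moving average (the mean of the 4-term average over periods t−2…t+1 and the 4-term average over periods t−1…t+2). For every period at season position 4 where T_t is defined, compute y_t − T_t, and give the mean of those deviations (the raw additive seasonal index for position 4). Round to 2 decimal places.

Season position 4 occurs at t = 4, 8 (where T_t is defined).
t=4: T_4 = 1121.3750; y_4 − T_4 = 1450 − 1121.3750 = 328.6250
t=8: T_8 = 666.6250; y_8 − T_8 = 995 − 666.6250 = 328.3750
Mean deviation: (328.6250 + 328.3750) / 2 = 328.50

328.50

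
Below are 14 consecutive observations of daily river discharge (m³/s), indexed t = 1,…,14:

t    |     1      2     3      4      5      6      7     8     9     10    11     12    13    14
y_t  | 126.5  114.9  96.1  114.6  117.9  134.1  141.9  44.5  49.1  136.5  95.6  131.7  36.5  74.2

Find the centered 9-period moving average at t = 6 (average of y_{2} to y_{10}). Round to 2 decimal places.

105.51

Sum of periods 2–10: 114.9 + 96.1 + 114.6 + 117.9 + 134.1 + 141.9 + 44.5 + 49.1 + 136.5 = 949.6
Divide by 9: 949.6 / 9 = 105.51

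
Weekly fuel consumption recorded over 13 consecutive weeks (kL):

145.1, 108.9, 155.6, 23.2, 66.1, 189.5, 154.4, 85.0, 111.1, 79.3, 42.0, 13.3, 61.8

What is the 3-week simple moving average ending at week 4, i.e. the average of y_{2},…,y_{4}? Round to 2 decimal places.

95.90

Sum of periods 2–4: 108.9 + 155.6 + 23.2 = 287.7
Divide by 3: 287.7 / 3 = 95.90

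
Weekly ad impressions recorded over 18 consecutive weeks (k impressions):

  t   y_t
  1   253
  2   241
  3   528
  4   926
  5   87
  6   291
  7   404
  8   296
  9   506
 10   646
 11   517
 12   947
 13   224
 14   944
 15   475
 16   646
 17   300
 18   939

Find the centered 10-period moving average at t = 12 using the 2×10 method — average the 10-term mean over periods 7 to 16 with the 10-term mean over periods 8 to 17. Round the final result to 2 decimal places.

555.30

Sum over 7–16: 404 + 296 + 506 + 646 + 517 + 947 + 224 + 944 + 475 + 646 = 5605
Sum over 8–17: 296 + 506 + 646 + 517 + 947 + 224 + 944 + 475 + 646 + 300 = 5501
CMA at t=12 = (5605 + 5501) / (2·10) = 11106 / 20 = 555.30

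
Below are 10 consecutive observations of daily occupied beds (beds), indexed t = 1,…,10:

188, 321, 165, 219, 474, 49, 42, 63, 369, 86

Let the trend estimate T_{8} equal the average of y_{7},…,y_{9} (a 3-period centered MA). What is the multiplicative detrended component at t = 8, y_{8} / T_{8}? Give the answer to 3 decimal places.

Trend T_8 = (42 + 63 + 369) / 3 = 474/3 = 158.00000
Ratio to trend: 63 / 158.00000 = 0.399

0.399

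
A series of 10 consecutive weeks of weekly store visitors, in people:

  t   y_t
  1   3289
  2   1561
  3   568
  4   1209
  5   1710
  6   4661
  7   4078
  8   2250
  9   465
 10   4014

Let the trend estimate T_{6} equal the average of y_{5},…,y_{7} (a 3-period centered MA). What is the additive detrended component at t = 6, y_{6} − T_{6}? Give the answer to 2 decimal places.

Trend T_6 = (1710 + 4661 + 4078) / 3 = 10449/3 = 3483.0000
Detrended value: 4661 − 3483.0000 = 1178.00

1178.00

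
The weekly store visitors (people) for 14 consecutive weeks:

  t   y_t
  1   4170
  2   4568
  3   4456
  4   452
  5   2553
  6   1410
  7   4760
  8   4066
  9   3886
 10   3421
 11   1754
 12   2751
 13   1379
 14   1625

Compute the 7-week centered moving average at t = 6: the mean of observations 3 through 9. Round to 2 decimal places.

Sum of periods 3–9: 4456 + 452 + 2553 + 1410 + 4760 + 4066 + 3886 = 21583
Divide by 7: 21583 / 7 = 3083.29

3083.29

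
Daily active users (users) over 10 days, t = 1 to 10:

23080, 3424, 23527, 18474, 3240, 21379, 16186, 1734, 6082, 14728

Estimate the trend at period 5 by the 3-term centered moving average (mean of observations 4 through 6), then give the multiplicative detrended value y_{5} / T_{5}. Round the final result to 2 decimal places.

Trend T_5 = (18474 + 3240 + 21379) / 3 = 43093/3 = 14364.3333
Ratio to trend: 3240 / 14364.3333 = 0.23

0.23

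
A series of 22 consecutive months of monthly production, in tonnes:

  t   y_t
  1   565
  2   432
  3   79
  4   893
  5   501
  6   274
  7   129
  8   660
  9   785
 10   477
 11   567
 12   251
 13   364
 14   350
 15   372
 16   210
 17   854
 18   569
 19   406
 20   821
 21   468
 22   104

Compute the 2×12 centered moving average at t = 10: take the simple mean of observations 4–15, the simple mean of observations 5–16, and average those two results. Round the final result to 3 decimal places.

440.125

Sum over 4–15: 893 + 501 + 274 + 129 + 660 + 785 + 477 + 567 + 251 + 364 + 350 + 372 = 5623
Sum over 5–16: 501 + 274 + 129 + 660 + 785 + 477 + 567 + 251 + 364 + 350 + 372 + 210 = 4940
CMA at t=10 = (5623 + 4940) / (2·12) = 10563 / 24 = 440.125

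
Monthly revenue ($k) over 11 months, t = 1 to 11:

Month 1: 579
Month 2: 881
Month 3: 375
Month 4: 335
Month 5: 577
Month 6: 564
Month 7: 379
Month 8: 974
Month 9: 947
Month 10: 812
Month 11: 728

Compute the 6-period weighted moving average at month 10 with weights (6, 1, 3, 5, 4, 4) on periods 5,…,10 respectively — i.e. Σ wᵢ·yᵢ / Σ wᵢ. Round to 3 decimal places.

742.130

Weighted sum: 6·577 + 1·564 + 3·379 + 5·974 + 4·947 + 4·812 = 3462 + 564 + 1137 + 4870 + 3788 + 3248 = 17069
Weight total: 6 + 1 + 3 + 5 + 4 + 4 = 23
WMA = 17069 / 23 = 742.130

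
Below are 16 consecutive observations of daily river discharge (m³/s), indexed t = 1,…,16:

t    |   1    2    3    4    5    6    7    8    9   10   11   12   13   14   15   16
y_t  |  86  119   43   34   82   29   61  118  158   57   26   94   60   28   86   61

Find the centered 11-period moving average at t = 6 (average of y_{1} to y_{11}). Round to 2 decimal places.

73.91

Sum of periods 1–11: 86 + 119 + 43 + 34 + 82 + 29 + 61 + 118 + 158 + 57 + 26 = 813
Divide by 11: 813 / 11 = 73.91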